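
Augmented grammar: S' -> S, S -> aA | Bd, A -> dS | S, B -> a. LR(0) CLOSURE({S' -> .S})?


Start: S' -> .S
For each item with dot before a nonterminal B, add B -> .γ for every B-production
Closure: [S' -> .S, S -> .aA, S -> .Bd, B -> .a]


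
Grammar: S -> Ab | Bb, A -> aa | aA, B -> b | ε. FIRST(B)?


Per alternative of B: FIRST(b) = {b}; FIRST(ε) = {ε}
FIRST(B) = {b, ε}


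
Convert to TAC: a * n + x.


Break into single-operator statements:
t1 = a * n
t2 = t1 + x


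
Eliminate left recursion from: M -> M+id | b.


Left-recursive alternatives: M+id; non-recursive: b
Introduce M': M -> bM', M' -> +idM' | ε


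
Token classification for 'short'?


Pattern: reserved word
Type: KEYWORD


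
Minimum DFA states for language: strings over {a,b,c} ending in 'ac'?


Track the longest suffix of input matching a prefix of 'ac': 3 classes (prefixes of length 0..2)
Minimal DFA: 3 states


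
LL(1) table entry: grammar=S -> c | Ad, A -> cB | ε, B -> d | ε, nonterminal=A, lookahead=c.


For [A, c]: 'c' ∈ FIRST(cB)
Entry: A -> cB


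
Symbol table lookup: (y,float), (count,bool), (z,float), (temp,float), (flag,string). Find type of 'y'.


Lookup 'y' → type float


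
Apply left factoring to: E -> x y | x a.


Common prefix: 'x'
Factored: E -> x E', E' -> y | a


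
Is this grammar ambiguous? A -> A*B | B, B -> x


precedence layered via separate nonterminal B: deterministic
Unambiguous


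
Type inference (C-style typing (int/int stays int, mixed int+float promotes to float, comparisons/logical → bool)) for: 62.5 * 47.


Operand types: float * int
Rule: mixed int/float promotes to float; int/int stays int
Result type: float


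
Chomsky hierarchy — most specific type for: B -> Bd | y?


Left-linear: every RHS is a terminal or one nonterminal followed by a terminal
Classification: Type 3 (Regular)


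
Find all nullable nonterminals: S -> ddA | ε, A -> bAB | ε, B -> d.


A nonterminal is nullable iff some alternative derives ε (directly, or every symbol in it is nullable)
Nullable: {A, S}


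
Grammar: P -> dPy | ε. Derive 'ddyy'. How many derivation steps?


Derivation: P => dPy => ddPyy => ddyy
Steps: 3


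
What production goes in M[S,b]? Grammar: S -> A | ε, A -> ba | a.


For [S, b]: 'b' ∈ FIRST(A)
Entry: S -> A


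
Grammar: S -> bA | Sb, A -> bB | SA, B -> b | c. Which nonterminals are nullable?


A nonterminal is nullable iff some alternative derives ε (directly, or every symbol in it is nullable)
Nullable: {}


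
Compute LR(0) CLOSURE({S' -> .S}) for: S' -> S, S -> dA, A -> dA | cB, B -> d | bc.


Start: S' -> .S
For each item with dot before a nonterminal B, add B -> .γ for every B-production
Closure: [S' -> .S, S -> .dA]


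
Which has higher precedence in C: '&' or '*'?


'*' is multiplicative (level 10); '&' is bitwise AND (level 5)
Higher level binds tighter
'*' has higher precedence than '&'


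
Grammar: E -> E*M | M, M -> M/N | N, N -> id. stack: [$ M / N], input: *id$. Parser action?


handle 'M/N' on top
Action: reduce (M -> M/N)


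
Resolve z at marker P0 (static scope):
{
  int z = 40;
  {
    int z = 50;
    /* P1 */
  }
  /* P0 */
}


z declared in the same block as P0
z = 40


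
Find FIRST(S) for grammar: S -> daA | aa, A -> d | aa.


Per alternative of S: FIRST(daA) = {d}; FIRST(aa) = {a}
FIRST(S) = {a, d}


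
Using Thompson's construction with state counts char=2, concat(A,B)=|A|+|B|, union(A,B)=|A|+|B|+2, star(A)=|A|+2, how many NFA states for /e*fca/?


Syntax tree has 4 char leaf(s), 0 union(s), 1 star(s)
chars contribute 4×2 = 8; each union adds +2; each star adds +2
Total: 8 + 0 + 2 = 10 states


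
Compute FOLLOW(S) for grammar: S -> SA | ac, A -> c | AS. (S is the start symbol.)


$ ∈ FOLLOW(S). For each A -> αBβ: add FIRST(β)\{ε} to FOLLOW(B); if β nullable, add FOLLOW(A).
FOLLOW(S) = {$, a, c}


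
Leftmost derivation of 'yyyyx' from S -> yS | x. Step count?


Derivation: S => yS => yyS => yyyS => yyyyS => yyyyx
Steps: 5


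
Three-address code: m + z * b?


Break into single-operator statements:
t1 = z * b
t2 = m + t1


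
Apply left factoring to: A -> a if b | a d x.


Common prefix: 'a'
Factored: A -> a A', A' -> if b | d x


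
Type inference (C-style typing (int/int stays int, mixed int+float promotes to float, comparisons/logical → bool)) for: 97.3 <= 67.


Operand types: float <= int
Rule: comparison yields bool
Result type: bool


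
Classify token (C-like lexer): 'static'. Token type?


Pattern: reserved word
Type: KEYWORD


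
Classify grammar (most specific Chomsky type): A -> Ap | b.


Left-linear: every RHS is a terminal or one nonterminal followed by a terminal
Classification: Type 3 (Regular)


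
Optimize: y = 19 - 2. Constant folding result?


19 - 2 = 17 at compile time
Optimized: y = 17


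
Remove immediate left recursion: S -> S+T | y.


Left-recursive alternatives: S+T; non-recursive: y
Introduce S': S -> yS', S' -> +TS' | ε


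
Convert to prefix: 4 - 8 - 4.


left-to-right (same/higher precedence on left): tree is (- (- 4 8) 4)
Prefix: - - 4 8 4


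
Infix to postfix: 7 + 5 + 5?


Left to right (same or higher precedence on left)
Postfix: 7 5 + 5 +


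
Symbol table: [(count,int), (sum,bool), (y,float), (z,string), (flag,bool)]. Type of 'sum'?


Lookup 'sum' → type bool


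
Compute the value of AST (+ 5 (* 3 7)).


Evaluate inner: (* 3 7) = 21
Evaluate root: (+ 5 21) = 26
Result: 26


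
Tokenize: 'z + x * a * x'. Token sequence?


Scan left to right, longest-match per lexeme
Tokens: ID(z), OP(+), ID(x), OP(*), ID(a), OP(*), ID(x)


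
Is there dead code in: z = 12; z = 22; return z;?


first assignment to z is overwritten before any read
Dead: 'z = 12'


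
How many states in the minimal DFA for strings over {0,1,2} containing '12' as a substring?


KMP-style automaton: 2 progress states + 1 absorbing accept = 3
Minimal DFA: 3 states


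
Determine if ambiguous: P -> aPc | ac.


balanced a^n…c^n: each string has a unique parse
Unambiguous


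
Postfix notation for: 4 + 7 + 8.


Left to right (same or higher precedence on left)
Postfix: 4 7 + 8 +


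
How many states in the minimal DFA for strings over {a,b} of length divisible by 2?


Track length mod 2: states 0..1, accept at 0
Minimal DFA: 2 states


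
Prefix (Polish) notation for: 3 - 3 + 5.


left-to-right (same/higher precedence on left): tree is (+ (- 3 3) 5)
Prefix: + - 3 3 5


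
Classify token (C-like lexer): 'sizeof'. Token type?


Pattern: reserved word
Type: KEYWORD


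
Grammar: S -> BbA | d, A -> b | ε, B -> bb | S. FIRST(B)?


Per alternative of B: FIRST(bb) = {b}; FIRST(S) = {b, d}
FIRST(B) = {b, d}


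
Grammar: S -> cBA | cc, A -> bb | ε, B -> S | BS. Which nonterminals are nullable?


A nonterminal is nullable iff some alternative derives ε (directly, or every symbol in it is nullable)
Nullable: {A}


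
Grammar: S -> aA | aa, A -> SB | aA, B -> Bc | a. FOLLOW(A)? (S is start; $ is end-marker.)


$ ∈ FOLLOW(S). For each A -> αBβ: add FIRST(β)\{ε} to FOLLOW(B); if β nullable, add FOLLOW(A).
FOLLOW(A) = {$, a}


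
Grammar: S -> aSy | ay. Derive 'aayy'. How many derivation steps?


Derivation: S => aSy => aayy
Steps: 2


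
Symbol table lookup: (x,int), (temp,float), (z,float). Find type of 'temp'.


Lookup 'temp' → type float


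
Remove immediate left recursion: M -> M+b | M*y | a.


Left-recursive alternatives: M+b, M*y; non-recursive: a
Introduce M': M -> aM', M' -> +bM' | *yM' | ε


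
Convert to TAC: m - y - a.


Break into single-operator statements:
t1 = m - y
t2 = t1 - a


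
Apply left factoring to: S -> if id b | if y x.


Common prefix: 'if'
Factored: S -> if S', S' -> id b | y x


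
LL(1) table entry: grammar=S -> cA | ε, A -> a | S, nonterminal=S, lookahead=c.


For [S, c]: 'c' ∈ FIRST(cA)
Entry: S -> cA


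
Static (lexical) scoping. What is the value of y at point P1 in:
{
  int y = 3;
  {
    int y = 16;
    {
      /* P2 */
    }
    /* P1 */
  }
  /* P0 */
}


y declared in the same block as P1
y = 16


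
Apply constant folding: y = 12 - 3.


12 - 3 = 9 at compile time
Optimized: y = 9


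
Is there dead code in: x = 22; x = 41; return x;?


first assignment to x is overwritten before any read
Dead: 'x = 22'


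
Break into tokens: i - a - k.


Scan left to right, longest-match per lexeme
Tokens: ID(i), OP(-), ID(a), OP(-), ID(k)


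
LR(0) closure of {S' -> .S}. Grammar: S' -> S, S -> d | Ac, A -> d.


Start: S' -> .S
For each item with dot before a nonterminal B, add B -> .γ for every B-production
Closure: [S' -> .S, S -> .d, S -> .Ac, A -> .d]


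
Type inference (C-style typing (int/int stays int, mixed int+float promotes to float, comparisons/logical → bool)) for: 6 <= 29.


Operand types: int <= int
Rule: comparison yields bool
Result type: bool


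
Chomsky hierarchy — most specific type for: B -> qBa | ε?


Single nonterminal LHS, but q^n a^n is not regular
Classification: Type 2 (Context-Free)


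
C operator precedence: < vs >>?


'>>' is shift (level 8); '<' is relational (level 7)
Higher level binds tighter
'>>' has higher precedence than '<'


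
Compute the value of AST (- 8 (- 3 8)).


Evaluate inner: (- 3 8) = -5
Evaluate root: (- 8 -5) = 13
Result: 13


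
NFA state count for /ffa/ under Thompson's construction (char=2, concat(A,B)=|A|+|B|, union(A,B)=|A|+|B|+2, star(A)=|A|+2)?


Syntax tree has 3 char leaf(s), 0 union(s), 0 star(s)
chars contribute 3×2 = 6; each union adds +2; each star adds +2
Total: 6 + 0 + 0 = 6 states


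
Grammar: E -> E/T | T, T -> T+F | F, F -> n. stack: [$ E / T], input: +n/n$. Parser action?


'+' can extend T; shift to build T -> T+F
Action: shift


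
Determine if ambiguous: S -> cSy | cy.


balanced c^n…y^n: each string has a unique parse
Unambiguous


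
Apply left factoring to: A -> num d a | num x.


Common prefix: 'num'
Factored: A -> num A', A' -> d a | x


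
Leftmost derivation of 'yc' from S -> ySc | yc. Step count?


Derivation: S => yc
Steps: 1


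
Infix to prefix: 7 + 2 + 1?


left-to-right (same/higher precedence on left): tree is (+ (+ 7 2) 1)
Prefix: + + 7 2 1


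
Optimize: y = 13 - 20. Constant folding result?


13 - 20 = -7 at compile time
Optimized: y = -7


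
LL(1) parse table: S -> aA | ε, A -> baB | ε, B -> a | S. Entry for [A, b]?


For [A, b]: 'b' ∈ FIRST(baB)
Entry: A -> baB


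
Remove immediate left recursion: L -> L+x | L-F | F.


Left-recursive alternatives: L+x, L-F; non-recursive: F
Introduce L': L -> FL', L' -> +xL' | -FL' | ε


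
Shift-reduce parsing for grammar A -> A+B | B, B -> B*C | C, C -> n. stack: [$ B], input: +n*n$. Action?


lookahead ∉ {*} so B won't extend; reduce A -> B
Action: reduce (A -> B)


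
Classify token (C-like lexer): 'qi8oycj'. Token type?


Pattern: letter/underscore followed by alphanumerics, not a keyword
Type: IDENTIFIER


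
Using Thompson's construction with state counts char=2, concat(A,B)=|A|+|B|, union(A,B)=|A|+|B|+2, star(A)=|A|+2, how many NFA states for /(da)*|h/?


Syntax tree has 3 char leaf(s), 1 union(s), 1 star(s)
chars contribute 3×2 = 6; each union adds +2; each star adds +2
Total: 6 + 2 + 2 = 10 states


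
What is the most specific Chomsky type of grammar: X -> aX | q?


Right-linear: every RHS is a terminal or a terminal followed by one nonterminal
Classification: Type 3 (Regular)


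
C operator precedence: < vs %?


'%' is multiplicative (level 10); '<' is relational (level 7)
Higher level binds tighter
'%' has higher precedence than '<'


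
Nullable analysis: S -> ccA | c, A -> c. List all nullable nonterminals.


A nonterminal is nullable iff some alternative derives ε (directly, or every symbol in it is nullable)
Nullable: {}


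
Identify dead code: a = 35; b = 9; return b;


a is assigned but never read
Dead: 'a = 35'


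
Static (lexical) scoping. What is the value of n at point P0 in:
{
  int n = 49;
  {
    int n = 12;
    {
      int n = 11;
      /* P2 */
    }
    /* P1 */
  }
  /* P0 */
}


n declared in the same block as P0
n = 49


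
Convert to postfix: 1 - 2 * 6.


* has higher precedence, evaluate 2*6 first
Postfix: 1 2 6 * -


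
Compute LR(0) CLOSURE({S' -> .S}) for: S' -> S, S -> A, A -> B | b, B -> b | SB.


Start: S' -> .S
For each item with dot before a nonterminal B, add B -> .γ for every B-production
Closure: [S' -> .S, S -> .A, A -> .B, A -> .b, B -> .b, B -> .SB]


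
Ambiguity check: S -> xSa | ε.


balanced x^n…a^n: each string has a unique parse
Unambiguous


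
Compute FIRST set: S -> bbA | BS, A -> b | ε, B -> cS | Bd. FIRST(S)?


Per alternative of S: FIRST(bbA) = {b}; FIRST(BS) = {c}
FIRST(S) = {b, c}


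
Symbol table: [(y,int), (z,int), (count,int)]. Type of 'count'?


Lookup 'count' → type int


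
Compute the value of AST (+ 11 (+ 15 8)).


Evaluate inner: (+ 15 8) = 23
Evaluate root: (+ 11 23) = 34
Result: 34


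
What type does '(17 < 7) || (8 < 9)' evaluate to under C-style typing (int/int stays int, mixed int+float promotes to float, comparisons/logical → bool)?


Operand types: bool || bool
Rule: logical operators take bool operands and yield bool
Result type: bool


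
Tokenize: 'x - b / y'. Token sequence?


Scan left to right, longest-match per lexeme
Tokens: ID(x), OP(-), ID(b), OP(/), ID(y)


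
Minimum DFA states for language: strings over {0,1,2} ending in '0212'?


Track the longest suffix of input matching a prefix of '0212': 5 classes (prefixes of length 0..4)
Minimal DFA: 5 states


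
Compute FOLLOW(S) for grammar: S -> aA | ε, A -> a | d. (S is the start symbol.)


$ ∈ FOLLOW(S). For each A -> αBβ: add FIRST(β)\{ε} to FOLLOW(B); if β nullable, add FOLLOW(A).
FOLLOW(S) = {$}


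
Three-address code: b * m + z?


Break into single-operator statements:
t1 = b * m
t2 = t1 + z


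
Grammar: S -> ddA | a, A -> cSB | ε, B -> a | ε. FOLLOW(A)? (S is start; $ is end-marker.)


$ ∈ FOLLOW(S). For each A -> αBβ: add FIRST(β)\{ε} to FOLLOW(B); if β nullable, add FOLLOW(A).
FOLLOW(A) = {$, a}


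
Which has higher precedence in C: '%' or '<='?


'%' is multiplicative (level 10); '<=' is relational (level 7)
Higher level binds tighter
'%' has higher precedence than '<='


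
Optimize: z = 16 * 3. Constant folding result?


16 * 3 = 48 at compile time
Optimized: z = 48


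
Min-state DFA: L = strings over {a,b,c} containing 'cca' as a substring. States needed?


KMP-style automaton: 3 progress states + 1 absorbing accept = 4
Minimal DFA: 4 states


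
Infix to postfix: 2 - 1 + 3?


Left to right (same or higher precedence on left)
Postfix: 2 1 - 3 +


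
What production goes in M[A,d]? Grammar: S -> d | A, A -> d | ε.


For [A, d]: 'd' ∈ FIRST(d)
Entry: A -> d


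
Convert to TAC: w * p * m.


Break into single-operator statements:
t1 = w * p
t2 = t1 * m


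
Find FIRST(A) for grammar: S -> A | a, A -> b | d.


Per alternative of A: FIRST(b) = {b}; FIRST(d) = {d}
FIRST(A) = {b, d}


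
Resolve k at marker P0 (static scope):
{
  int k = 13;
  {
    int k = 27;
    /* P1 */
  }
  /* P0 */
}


k declared in the same block as P0
k = 13


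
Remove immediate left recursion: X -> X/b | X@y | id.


Left-recursive alternatives: X/b, X@y; non-recursive: id
Introduce X': X -> idX', X' -> /bX' | @yX' | ε


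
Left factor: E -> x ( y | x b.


Common prefix: 'x'
Factored: E -> x E', E' -> ( y | b


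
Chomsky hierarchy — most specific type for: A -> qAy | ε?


Single nonterminal LHS, but q^n y^n is not regular
Classification: Type 2 (Context-Free)


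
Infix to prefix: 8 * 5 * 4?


left-to-right (same/higher precedence on left): tree is (* (* 8 5) 4)
Prefix: * * 8 5 4


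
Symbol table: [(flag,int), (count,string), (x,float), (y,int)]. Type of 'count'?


Lookup 'count' → type string


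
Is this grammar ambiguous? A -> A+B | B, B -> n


precedence layered via separate nonterminal B: deterministic
Unambiguous


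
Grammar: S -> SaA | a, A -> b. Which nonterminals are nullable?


A nonterminal is nullable iff some alternative derives ε (directly, or every symbol in it is nullable)
Nullable: {}


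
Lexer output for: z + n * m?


Scan left to right, longest-match per lexeme
Tokens: ID(z), OP(+), ID(n), OP(*), ID(m)


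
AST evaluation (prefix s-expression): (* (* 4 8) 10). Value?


Evaluate inner: (* 4 8) = 32
Evaluate root: (* 32 10) = 320
Result: 320


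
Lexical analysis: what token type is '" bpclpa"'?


Pattern: double-quoted sequence
Type: STRING_LITERAL


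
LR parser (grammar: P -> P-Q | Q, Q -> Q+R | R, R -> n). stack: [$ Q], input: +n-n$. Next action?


shift '+' to continue Q -> Q+R
Action: shift


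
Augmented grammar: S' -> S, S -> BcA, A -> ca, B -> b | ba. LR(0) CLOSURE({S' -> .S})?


Start: S' -> .S
For each item with dot before a nonterminal B, add B -> .γ for every B-production
Closure: [S' -> .S, S -> .BcA, B -> .b, B -> .ba]


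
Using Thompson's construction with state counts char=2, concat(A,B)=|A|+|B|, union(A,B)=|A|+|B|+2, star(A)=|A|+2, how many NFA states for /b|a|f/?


Syntax tree has 3 char leaf(s), 2 union(s), 0 star(s)
chars contribute 3×2 = 6; each union adds +2; each star adds +2
Total: 6 + 4 + 0 = 10 states


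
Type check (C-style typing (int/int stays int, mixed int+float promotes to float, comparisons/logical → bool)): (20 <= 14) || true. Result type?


Operand types: bool || bool
Rule: logical operators take bool operands and yield bool
Result type: bool


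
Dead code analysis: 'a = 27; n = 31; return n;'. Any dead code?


a is assigned but never read
Dead: 'a = 27'


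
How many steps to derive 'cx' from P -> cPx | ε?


Derivation: P => cPx => cx
Steps: 2


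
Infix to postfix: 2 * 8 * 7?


Left to right (same or higher precedence on left)
Postfix: 2 8 * 7 *


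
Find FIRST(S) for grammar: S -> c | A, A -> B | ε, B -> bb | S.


Per alternative of S: FIRST(c) = {c}; FIRST(A) = {b, c, ε}
FIRST(S) = {b, c, ε}


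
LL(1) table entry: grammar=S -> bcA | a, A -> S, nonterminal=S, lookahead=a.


For [S, a]: 'a' ∈ FIRST(a)
Entry: S -> a


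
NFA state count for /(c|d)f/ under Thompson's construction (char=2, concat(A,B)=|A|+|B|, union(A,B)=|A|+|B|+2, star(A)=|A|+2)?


Syntax tree has 3 char leaf(s), 1 union(s), 0 star(s)
chars contribute 3×2 = 6; each union adds +2; each star adds +2
Total: 6 + 2 + 0 = 8 states


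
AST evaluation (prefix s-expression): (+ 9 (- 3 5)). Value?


Evaluate inner: (- 3 5) = -2
Evaluate root: (+ 9 -2) = 7
Result: 7


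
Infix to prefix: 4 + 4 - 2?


left-to-right (same/higher precedence on left): tree is (- (+ 4 4) 2)
Prefix: - + 4 4 2


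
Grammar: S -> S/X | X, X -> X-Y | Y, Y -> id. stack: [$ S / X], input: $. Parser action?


handle 'S/X' on top; lookahead ∈ FOLLOW(S) = {/, $}
Action: reduce (S -> S/X)


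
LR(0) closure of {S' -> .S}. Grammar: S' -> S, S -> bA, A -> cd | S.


Start: S' -> .S
For each item with dot before a nonterminal B, add B -> .γ for every B-production
Closure: [S' -> .S, S -> .bA]


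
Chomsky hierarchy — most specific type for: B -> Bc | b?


Left-linear: every RHS is a terminal or one nonterminal followed by a terminal
Classification: Type 3 (Regular)


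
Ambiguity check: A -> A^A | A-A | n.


'n^n-n' has two parse trees (no precedence encoded between ^ and -)
Ambiguous


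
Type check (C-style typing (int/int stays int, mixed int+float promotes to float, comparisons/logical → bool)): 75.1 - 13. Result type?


Operand types: float - int
Rule: mixed int/float promotes to float; int/int stays int
Result type: float


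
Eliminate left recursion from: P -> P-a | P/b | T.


Left-recursive alternatives: P-a, P/b; non-recursive: T
Introduce P': P -> TP', P' -> -aP' | /bP' | ε


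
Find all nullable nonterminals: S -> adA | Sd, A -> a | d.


A nonterminal is nullable iff some alternative derives ε (directly, or every symbol in it is nullable)
Nullable: {}


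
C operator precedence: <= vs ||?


'<=' is relational (level 7); '||' is logical OR (level 1)
Higher level binds tighter
'<=' has higher precedence than '||'


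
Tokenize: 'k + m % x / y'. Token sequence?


Scan left to right, longest-match per lexeme
Tokens: ID(k), OP(+), ID(m), OP(%), ID(x), OP(/), ID(y)


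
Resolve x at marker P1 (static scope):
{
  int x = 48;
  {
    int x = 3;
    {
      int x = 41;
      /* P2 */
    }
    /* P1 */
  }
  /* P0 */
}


x declared in the same block as P1
x = 3


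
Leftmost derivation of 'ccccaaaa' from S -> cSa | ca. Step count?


Derivation: S => cSa => ccSaa => cccSaaa => ccccaaaa
Steps: 4


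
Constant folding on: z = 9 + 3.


9 + 3 = 12 at compile time
Optimized: z = 12


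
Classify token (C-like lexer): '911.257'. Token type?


Pattern: digits with a decimal point
Type: FLOAT_LITERAL


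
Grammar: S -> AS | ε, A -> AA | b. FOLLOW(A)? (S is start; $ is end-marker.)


$ ∈ FOLLOW(S). For each A -> αBβ: add FIRST(β)\{ε} to FOLLOW(B); if β nullable, add FOLLOW(A).
FOLLOW(A) = {$, b}


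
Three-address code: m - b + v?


Break into single-operator statements:
t1 = m - b
t2 = t1 + v


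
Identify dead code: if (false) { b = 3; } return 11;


condition is constant false, so the whole block is unreachable
Dead: 'if (false) { b = 3; }'


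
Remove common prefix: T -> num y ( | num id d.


Common prefix: 'num'
Factored: T -> num T', T' -> y ( | id d


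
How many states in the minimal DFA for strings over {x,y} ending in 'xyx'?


Track the longest suffix of input matching a prefix of 'xyx': 4 classes (prefixes of length 0..3)
Minimal DFA: 4 states


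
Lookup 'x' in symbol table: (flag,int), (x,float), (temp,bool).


Lookup 'x' → type float


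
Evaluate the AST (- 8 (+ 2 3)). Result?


Evaluate inner: (+ 2 3) = 5
Evaluate root: (- 8 5) = 3
Result: 3


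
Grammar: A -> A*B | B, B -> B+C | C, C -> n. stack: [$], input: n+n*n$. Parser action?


no handle on stack; shift 'n'
Action: shift


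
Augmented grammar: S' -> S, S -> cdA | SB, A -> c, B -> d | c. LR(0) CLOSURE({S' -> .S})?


Start: S' -> .S
For each item with dot before a nonterminal B, add B -> .γ for every B-production
Closure: [S' -> .S, S -> .cdA, S -> .SB]


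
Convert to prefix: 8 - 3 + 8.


left-to-right (same/higher precedence on left): tree is (+ (- 8 3) 8)
Prefix: + - 8 3 8


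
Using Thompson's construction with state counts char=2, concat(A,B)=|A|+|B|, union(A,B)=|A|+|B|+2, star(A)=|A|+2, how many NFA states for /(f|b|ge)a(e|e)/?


Syntax tree has 7 char leaf(s), 3 union(s), 0 star(s)
chars contribute 7×2 = 14; each union adds +2; each star adds +2
Total: 14 + 6 + 0 = 20 states


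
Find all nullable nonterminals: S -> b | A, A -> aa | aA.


A nonterminal is nullable iff some alternative derives ε (directly, or every symbol in it is nullable)
Nullable: {}


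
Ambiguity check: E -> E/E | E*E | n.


'n/n*n' has two parse trees (no precedence encoded between / and *)
Ambiguous


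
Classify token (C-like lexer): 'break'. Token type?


Pattern: reserved word
Type: KEYWORD


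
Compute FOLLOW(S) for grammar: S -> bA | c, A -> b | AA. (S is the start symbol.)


$ ∈ FOLLOW(S). For each A -> αBβ: add FIRST(β)\{ε} to FOLLOW(B); if β nullable, add FOLLOW(A).
FOLLOW(S) = {$}


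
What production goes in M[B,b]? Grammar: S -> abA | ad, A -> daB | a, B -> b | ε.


For [B, b]: 'b' ∈ FIRST(b)
Entry: B -> b


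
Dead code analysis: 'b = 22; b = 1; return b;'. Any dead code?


first assignment to b is overwritten before any read
Dead: 'b = 22'


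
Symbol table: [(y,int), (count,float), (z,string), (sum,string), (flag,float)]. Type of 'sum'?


Lookup 'sum' → type string


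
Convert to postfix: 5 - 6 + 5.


Left to right (same or higher precedence on left)
Postfix: 5 6 - 5 +


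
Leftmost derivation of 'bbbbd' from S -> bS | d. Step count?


Derivation: S => bS => bbS => bbbS => bbbbS => bbbbd
Steps: 5


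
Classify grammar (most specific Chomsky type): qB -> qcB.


LHS has context (more than one symbol) and |LHS| ≤ |RHS|
Classification: Type 1 (Context-Sensitive)


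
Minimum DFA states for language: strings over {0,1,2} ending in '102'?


Track the longest suffix of input matching a prefix of '102': 4 classes (prefixes of length 0..3)
Minimal DFA: 4 states


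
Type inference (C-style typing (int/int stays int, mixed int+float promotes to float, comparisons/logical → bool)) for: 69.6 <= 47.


Operand types: float <= int
Rule: comparison yields bool
Result type: bool


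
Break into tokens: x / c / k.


Scan left to right, longest-match per lexeme
Tokens: ID(x), OP(/), ID(c), OP(/), ID(k)


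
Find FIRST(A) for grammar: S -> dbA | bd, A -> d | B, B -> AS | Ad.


Per alternative of A: FIRST(d) = {d}; FIRST(B) = {d}
FIRST(A) = {d}


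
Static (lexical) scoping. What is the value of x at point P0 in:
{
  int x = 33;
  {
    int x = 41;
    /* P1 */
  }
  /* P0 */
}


x declared in the same block as P0
x = 33


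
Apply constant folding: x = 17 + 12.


17 + 12 = 29 at compile time
Optimized: x = 29


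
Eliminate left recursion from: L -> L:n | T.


Left-recursive alternatives: L:n; non-recursive: T
Introduce L': L -> TL', L' -> :nL' | ε


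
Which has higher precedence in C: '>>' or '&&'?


'>>' is shift (level 8); '&&' is logical AND (level 2)
Higher level binds tighter
'>>' has higher precedence than '&&'


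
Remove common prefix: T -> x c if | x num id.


Common prefix: 'x'
Factored: T -> x T', T' -> c if | num id


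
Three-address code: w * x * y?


Break into single-operator statements:
t1 = w * x
t2 = t1 * y


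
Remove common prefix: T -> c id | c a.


Common prefix: 'c'
Factored: T -> c T', T' -> id | a


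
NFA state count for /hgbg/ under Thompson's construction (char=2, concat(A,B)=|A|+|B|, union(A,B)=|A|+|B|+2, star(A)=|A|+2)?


Syntax tree has 4 char leaf(s), 0 union(s), 0 star(s)
chars contribute 4×2 = 8; each union adds +2; each star adds +2
Total: 8 + 0 + 0 = 8 states


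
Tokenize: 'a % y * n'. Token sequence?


Scan left to right, longest-match per lexeme
Tokens: ID(a), OP(%), ID(y), OP(*), ID(n)


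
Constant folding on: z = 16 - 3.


16 - 3 = 13 at compile time
Optimized: z = 13


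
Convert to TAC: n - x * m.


Break into single-operator statements:
t1 = x * m
t2 = n - t1


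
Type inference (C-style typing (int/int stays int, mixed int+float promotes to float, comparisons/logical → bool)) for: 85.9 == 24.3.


Operand types: float == float
Rule: comparison yields bool
Result type: bool


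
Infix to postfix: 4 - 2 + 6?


Left to right (same or higher precedence on left)
Postfix: 4 2 - 6 +


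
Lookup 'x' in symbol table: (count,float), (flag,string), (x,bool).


Lookup 'x' → type bool


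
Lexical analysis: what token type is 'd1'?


Pattern: letter/underscore followed by alphanumerics, not a keyword
Type: IDENTIFIER


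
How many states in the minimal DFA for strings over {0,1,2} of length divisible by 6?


Track length mod 6: states 0..5, accept at 0
Minimal DFA: 6 states


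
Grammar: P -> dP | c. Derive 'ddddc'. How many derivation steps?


Derivation: P => dP => ddP => dddP => ddddP => ddddc
Steps: 5


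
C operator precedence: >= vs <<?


'<<' is shift (level 8); '>=' is relational (level 7)
Higher level binds tighter
'<<' has higher precedence than '>='


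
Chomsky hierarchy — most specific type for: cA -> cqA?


LHS has context (more than one symbol) and |LHS| ≤ |RHS|
Classification: Type 1 (Context-Sensitive)


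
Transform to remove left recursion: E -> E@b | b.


Left-recursive alternatives: E@b; non-recursive: b
Introduce E': E -> bE', E' -> @bE' | ε


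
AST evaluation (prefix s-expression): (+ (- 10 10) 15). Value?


Evaluate inner: (- 10 10) = 0
Evaluate root: (+ 0 15) = 15
Result: 15


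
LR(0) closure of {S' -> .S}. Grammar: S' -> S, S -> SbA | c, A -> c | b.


Start: S' -> .S
For each item with dot before a nonterminal B, add B -> .γ for every B-production
Closure: [S' -> .S, S -> .SbA, S -> .c]


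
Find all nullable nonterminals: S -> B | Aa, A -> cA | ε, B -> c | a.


A nonterminal is nullable iff some alternative derives ε (directly, or every symbol in it is nullable)
Nullable: {A}


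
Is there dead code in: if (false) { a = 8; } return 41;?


condition is constant false, so the whole block is unreachable
Dead: 'if (false) { a = 8; }'


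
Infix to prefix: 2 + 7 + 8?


left-to-right (same/higher precedence on left): tree is (+ (+ 2 7) 8)
Prefix: + + 2 7 8


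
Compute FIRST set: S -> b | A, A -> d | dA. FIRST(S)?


Per alternative of S: FIRST(b) = {b}; FIRST(A) = {d}
FIRST(S) = {b, d}


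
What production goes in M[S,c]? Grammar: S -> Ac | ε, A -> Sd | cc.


For [S, c]: 'c' ∈ FIRST(Ac)
Entry: S -> Ac


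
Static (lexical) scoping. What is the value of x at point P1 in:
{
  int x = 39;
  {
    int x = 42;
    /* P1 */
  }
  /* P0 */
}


x declared in the same block as P1
x = 42


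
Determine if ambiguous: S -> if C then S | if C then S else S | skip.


dangling else: 'if C then if C then skip else skip' parses two ways
Ambiguous


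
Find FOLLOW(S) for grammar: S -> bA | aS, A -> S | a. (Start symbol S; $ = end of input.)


$ ∈ FOLLOW(S). For each A -> αBβ: add FIRST(β)\{ε} to FOLLOW(B); if β nullable, add FOLLOW(A).
FOLLOW(S) = {$}


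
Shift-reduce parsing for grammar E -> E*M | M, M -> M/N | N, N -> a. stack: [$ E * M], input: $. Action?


handle 'E*M' on top; lookahead ∈ FOLLOW(E) = {*, $}
Action: reduce (E -> E*M)


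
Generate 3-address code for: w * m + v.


Break into single-operator statements:
t1 = w * m
t2 = t1 + v


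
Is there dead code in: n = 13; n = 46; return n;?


first assignment to n is overwritten before any read
Dead: 'n = 13'


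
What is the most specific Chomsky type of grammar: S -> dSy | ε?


Single nonterminal LHS, but d^n y^n is not regular
Classification: Type 2 (Context-Free)


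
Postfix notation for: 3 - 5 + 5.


Left to right (same or higher precedence on left)
Postfix: 3 5 - 5 +


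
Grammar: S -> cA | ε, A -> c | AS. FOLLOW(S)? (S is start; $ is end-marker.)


$ ∈ FOLLOW(S). For each A -> αBβ: add FIRST(β)\{ε} to FOLLOW(B); if β nullable, add FOLLOW(A).
FOLLOW(S) = {$, c}


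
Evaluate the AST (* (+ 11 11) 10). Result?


Evaluate inner: (+ 11 11) = 22
Evaluate root: (* 22 10) = 220
Result: 220


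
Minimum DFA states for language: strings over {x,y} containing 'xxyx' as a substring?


KMP-style automaton: 4 progress states + 1 absorbing accept = 5
Minimal DFA: 5 states


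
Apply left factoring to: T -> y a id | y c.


Common prefix: 'y'
Factored: T -> y T', T' -> a id | c


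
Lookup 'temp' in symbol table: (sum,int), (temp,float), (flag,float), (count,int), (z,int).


Lookup 'temp' → type float


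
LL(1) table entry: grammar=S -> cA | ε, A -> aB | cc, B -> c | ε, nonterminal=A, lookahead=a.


For [A, a]: 'a' ∈ FIRST(aB)
Entry: A -> aB


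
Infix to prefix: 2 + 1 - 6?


left-to-right (same/higher precedence on left): tree is (- (+ 2 1) 6)
Prefix: - + 2 1 6


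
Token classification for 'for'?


Pattern: reserved word
Type: KEYWORD


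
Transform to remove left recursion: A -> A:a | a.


Left-recursive alternatives: A:a; non-recursive: a
Introduce A': A -> aA', A' -> :aA' | ε


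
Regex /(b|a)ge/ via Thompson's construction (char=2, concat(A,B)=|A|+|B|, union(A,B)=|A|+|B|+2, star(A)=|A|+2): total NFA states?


Syntax tree has 4 char leaf(s), 1 union(s), 0 star(s)
chars contribute 4×2 = 8; each union adds +2; each star adds +2
Total: 8 + 2 + 0 = 10 states


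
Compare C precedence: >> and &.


'>>' is shift (level 8); '&' is bitwise AND (level 5)
Higher level binds tighter
'>>' has higher precedence than '&'


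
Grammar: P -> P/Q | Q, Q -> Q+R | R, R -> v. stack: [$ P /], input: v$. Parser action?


no handle ('P/' is not any RHS); shift 'v'
Action: shift


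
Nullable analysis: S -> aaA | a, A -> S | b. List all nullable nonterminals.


A nonterminal is nullable iff some alternative derives ε (directly, or every symbol in it is nullable)
Nullable: {}


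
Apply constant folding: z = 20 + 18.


20 + 18 = 38 at compile time
Optimized: z = 38


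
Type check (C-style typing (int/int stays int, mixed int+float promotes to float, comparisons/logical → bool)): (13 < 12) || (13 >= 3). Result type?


Operand types: bool || bool
Rule: logical operators take bool operands and yield bool
Result type: bool


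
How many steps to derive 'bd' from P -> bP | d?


Derivation: P => bP => bd
Steps: 2


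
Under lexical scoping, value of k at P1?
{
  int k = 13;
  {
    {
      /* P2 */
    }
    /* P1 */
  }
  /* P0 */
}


P1's block does not declare k; resolves to the enclosing declaration at depth 0
k = 13


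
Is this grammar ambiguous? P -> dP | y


right-linear, alternatives start with distinct terminals 'd' vs 'y': unique leftmost derivation
Unambiguous


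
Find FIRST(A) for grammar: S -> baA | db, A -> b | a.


Per alternative of A: FIRST(b) = {b}; FIRST(a) = {a}
FIRST(A) = {a, b}


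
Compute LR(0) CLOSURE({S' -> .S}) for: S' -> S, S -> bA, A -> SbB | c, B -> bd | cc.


Start: S' -> .S
For each item with dot before a nonterminal B, add B -> .γ for every B-production
Closure: [S' -> .S, S -> .bA]


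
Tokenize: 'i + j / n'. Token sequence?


Scan left to right, longest-match per lexeme
Tokens: ID(i), OP(+), ID(j), OP(/), ID(n)


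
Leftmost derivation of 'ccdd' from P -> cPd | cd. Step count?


Derivation: P => cPd => ccdd
Steps: 2


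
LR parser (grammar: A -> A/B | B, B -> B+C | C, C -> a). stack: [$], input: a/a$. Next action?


no handle on stack; shift 'a'
Action: shift


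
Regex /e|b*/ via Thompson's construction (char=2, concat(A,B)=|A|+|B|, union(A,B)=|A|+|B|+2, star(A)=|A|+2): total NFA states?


Syntax tree has 2 char leaf(s), 1 union(s), 1 star(s)
chars contribute 2×2 = 4; each union adds +2; each star adds +2
Total: 4 + 2 + 2 = 8 states


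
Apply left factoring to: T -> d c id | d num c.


Common prefix: 'd'
Factored: T -> d T', T' -> c id | num c


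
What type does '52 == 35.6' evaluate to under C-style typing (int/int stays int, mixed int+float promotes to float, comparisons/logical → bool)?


Operand types: int == float
Rule: comparison yields bool
Result type: bool


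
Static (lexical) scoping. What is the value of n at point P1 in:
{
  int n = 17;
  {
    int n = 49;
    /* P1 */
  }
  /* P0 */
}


n declared in the same block as P1
n = 49


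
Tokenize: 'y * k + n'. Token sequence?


Scan left to right, longest-match per lexeme
Tokens: ID(y), OP(*), ID(k), OP(+), ID(n)


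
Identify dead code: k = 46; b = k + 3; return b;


k is read by b's definition; b is returned
No dead code


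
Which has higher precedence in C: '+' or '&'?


'+' is additive (level 9); '&' is bitwise AND (level 5)
Higher level binds tighter
'+' has higher precedence than '&'


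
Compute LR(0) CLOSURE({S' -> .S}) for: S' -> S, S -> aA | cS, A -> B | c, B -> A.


Start: S' -> .S
For each item with dot before a nonterminal B, add B -> .γ for every B-production
Closure: [S' -> .S, S -> .aA, S -> .cS]


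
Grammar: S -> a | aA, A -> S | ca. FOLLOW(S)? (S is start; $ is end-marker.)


$ ∈ FOLLOW(S). For each A -> αBβ: add FIRST(β)\{ε} to FOLLOW(B); if β nullable, add FOLLOW(A).
FOLLOW(S) = {$}


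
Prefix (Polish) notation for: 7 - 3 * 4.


'*' binds tighter: tree is (- 7 (* 3 4))
Prefix: - 7 * 3 4


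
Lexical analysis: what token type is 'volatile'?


Pattern: reserved word
Type: KEYWORD


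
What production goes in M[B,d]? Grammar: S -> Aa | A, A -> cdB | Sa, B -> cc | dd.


For [B, d]: 'd' ∈ FIRST(dd)
Entry: B -> dd


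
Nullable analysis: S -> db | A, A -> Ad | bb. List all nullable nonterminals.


A nonterminal is nullable iff some alternative derives ε (directly, or every symbol in it is nullable)
Nullable: {}


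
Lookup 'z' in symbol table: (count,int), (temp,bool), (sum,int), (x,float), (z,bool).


Lookup 'z' → type bool


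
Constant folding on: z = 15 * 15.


15 * 15 = 225 at compile time
Optimized: z = 225


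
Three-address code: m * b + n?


Break into single-operator statements:
t1 = m * b
t2 = t1 + n


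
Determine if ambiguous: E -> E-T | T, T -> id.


precedence layered via separate nonterminal T: deterministic
Unambiguous


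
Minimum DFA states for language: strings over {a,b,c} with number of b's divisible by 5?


Track (count of b) mod 5: states 0..4, accept at 0
Minimal DFA: 5 states


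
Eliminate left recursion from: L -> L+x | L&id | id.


Left-recursive alternatives: L+x, L&id; non-recursive: id
Introduce L': L -> idL', L' -> +xL' | &idL' | ε


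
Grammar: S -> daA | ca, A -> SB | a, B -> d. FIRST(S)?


Per alternative of S: FIRST(daA) = {d}; FIRST(ca) = {c}
FIRST(S) = {c, d}


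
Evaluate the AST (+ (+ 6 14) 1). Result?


Evaluate inner: (+ 6 14) = 20
Evaluate root: (+ 20 1) = 21
Result: 21


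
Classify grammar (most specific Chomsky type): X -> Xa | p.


Left-linear: every RHS is a terminal or one nonterminal followed by a terminal
Classification: Type 3 (Regular)


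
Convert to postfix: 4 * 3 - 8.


Left to right (same or higher precedence on left)
Postfix: 4 3 * 8 -


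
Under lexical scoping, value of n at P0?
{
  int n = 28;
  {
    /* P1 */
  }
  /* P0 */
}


n declared in the same block as P0
n = 28


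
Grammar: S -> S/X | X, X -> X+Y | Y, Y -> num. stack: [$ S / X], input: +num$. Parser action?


'+' can extend X; shift to build X -> X+Y
Action: shift


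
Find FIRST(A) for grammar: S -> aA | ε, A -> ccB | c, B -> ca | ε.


Per alternative of A: FIRST(ccB) = {c}; FIRST(c) = {c}
FIRST(A) = {c}


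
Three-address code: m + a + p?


Break into single-operator statements:
t1 = m + a
t2 = t1 + p


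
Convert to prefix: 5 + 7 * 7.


'*' binds tighter: tree is (+ 5 (* 7 7))
Prefix: + 5 * 7 7


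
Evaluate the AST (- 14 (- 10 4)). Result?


Evaluate inner: (- 10 4) = 6
Evaluate root: (- 14 6) = 8
Result: 8


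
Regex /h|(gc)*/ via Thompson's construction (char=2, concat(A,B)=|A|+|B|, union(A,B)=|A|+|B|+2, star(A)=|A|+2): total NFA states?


Syntax tree has 3 char leaf(s), 1 union(s), 1 star(s)
chars contribute 3×2 = 6; each union adds +2; each star adds +2
Total: 6 + 2 + 2 = 10 states


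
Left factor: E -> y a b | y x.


Common prefix: 'y'
Factored: E -> y E', E' -> a b | x


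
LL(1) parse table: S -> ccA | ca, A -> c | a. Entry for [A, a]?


For [A, a]: 'a' ∈ FIRST(a)
Entry: A -> a
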